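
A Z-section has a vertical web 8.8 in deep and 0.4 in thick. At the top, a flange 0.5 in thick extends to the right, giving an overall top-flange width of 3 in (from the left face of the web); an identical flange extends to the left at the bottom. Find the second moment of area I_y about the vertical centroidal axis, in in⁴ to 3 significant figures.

I_y ≈ 7.36 in⁴

Treat the section as a set of non-overlapping primitives; coordinates are from the bounding-box lower-left.
Web: 0.4 × 8.8, A = 3.52 in², x = 2.8 in, Ī = 0.046933 in⁴.
Top flange (beyond web): 2.6 × 0.5, A = 1.3 in², x = 4.3 in, Ī = 0.73233 in⁴.
Bottom flange (beyond web): 2.6 × 0.5, A = 1.3 in², x = 1.3 in, Ī = 0.73233 in⁴.
Centroid: x̄ = ΣA·x / ΣA = 2.8 in.
Transfer each piece to the vertical centroidal axis using Ī + A·d² with d = x − 2.8:
  web: d = 0 in → contributes +0.046933 in⁴
  top flange (beyond web): d = 1.5 in → contributes +3.6573 in⁴
  bottom flange (beyond web): d = -1.5 in → contributes +3.6573 in⁴
Total I = 7.3616 in⁴.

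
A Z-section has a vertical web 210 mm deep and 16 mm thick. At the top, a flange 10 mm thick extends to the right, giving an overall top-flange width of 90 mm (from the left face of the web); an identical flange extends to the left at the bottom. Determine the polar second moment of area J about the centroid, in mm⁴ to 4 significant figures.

J ≈ 3.090 × 10⁷ mm⁴

Break the section into simple shapes (no overlaps), measuring from the bottom-left corner of the bounding box.
Web: 16 × 210, A = 3 360 mm², y = 105 mm, Ī = 12 348 000 mm⁴.
Top flange (beyond web): 74 × 10, A = 740 mm², y = 205 mm, Ī = 6166.67 mm⁴.
Bottom flange (beyond web): 74 × 10, A = 740 mm², y = 5 mm, Ī = 6166.67 mm⁴.
Centroid: ȳ = ΣA·y / ΣA = 105 mm.
Transfer each piece to the centroidal x-axis using Ī + A·d² with d = y − 105:
  web: d = 0 mm → contributes +12 348 000 mm⁴
  top flange (beyond web): d = 100 mm → contributes +7 406 167 mm⁴
  bottom flange (beyond web): d = -100 mm → contributes +7 406 167 mm⁴
Total I = 27 160 333 mm⁴.
For the y-axis: x̄ = 82 mm.
Repeating about the centroidal y-axis gives I_y = 3 744 053 mm⁴.
Polar second moment: J = I_x + I_y = 30 904 387 mm⁴.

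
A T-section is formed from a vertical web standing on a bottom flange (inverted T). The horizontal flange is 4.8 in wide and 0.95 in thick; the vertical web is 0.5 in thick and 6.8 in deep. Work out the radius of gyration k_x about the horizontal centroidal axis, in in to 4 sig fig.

k_x ≈ 2.316 in

Treat the section as a set of non-overlapping primitives; coordinates are from the bounding-box lower-left.
Flange: 4.8 × 0.95, A = 4.56 in², y = 0.475 in, Ī = 0.34295 in⁴.
Web: 0.5 × 6.8, A = 3.4 in², y = 4.35 in, Ī = 13.1013 in⁴.
Centroid: ȳ = ΣA·y / ΣA = 2.13015 in.
Transfer each piece to the horizontal centroidal axis using Ī + A·d² with d = y − 2.13015:
  flange: d = -1.65515 in → contributes +12.8352 in⁴
  web: d = 2.21985 in → contributes +29.8556 in⁴
Total I = 42.6908 in⁴.
Radius of gyration: k = √(I/A) = √(42.6908 / 7.96) = 2.31585 in.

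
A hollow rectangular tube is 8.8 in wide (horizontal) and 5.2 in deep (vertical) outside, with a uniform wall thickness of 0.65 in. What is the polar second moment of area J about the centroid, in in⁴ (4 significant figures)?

Break the section into simple shapes (no overlaps), measuring from the bottom-left corner of the bounding box.
Outer rectangle: 8.8 × 5.2, A = 45.76 in², y = 2.6 in, Ī = 103.113 in⁴.
Inner void (subtracted): 7.5 × 3.9, A = 29.25 in², y = 2.6 in, Ī = 37.0744 in⁴.
By symmetry the centroid is at mid-height, ȳ = 2.6 in.
All pieces are centred on the centroidal x-axis, so I = ΣĪ (holes subtracted) = 66.0382 in⁴.
Repeating about the centroidal y-axis gives I_y = 158.195 in⁴.
Polar second moment: J = I_x + I_y = 224.233 in⁴.

J ≈ 224.2 in⁴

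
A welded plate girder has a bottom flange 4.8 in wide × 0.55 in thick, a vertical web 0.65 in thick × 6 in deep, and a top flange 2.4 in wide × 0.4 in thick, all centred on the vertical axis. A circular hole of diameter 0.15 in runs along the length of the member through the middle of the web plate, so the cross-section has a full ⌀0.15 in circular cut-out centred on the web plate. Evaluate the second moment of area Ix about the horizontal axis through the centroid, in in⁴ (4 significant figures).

Treat the section as a set of non-overlapping primitives; coordinates are from the bounding-box lower-left.
Bottom plate: 4.8 × 0.55, A = 2.64 in², y = 0.275 in, Ī = 0.06655 in⁴.
Web plate: 0.65 × 6, A = 3.9 in², y = 3.55 in, Ī = 11.7 in⁴.
Top plate: 2.4 × 0.4, A = 0.96 in², y = 6.75 in, Ī = 0.0128 in⁴.
Hole (subtracted): ⌀0.15, A = 0.0176715 in², y = 3.55 in, Ī = 0.0000248505 in⁴.
Centroid: ȳ = ΣA·y / ΣA = 2.80504 in.
Transfer each piece to the horizontal axis through the centroid using Ī + A·d² with d = y − 2.80504:
  bottom plate: d = -2.53004 in → contributes +16.9655 in⁴
  web plate: d = 0.744955 in → contributes +13.8643 in⁴
  top plate: d = 3.94496 in → contributes +14.953 in⁴
  hole: d = 0.744955 in → contributes −0.00983177 in⁴
Total I = 45.773 in⁴.

Ix ≈ 45.77 in⁴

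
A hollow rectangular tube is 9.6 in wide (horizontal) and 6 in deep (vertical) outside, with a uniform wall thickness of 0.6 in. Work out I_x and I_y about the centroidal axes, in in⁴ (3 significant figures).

Treat the section as a set of non-overlapping primitives; coordinates are from the bounding-box lower-left.
Outer rectangle: 9.6 × 6, A = 57.6 in², y = 3 in, Ī = 172.8 in⁴.
Inner void (subtracted): 8.4 × 4.8, A = 40.32 in², y = 3 in, Ī = 77.414 in⁴.
By symmetry the centroid is at mid-height, ȳ = 3 in.
All pieces are centred on the centroidal x-axis, so I = ΣĪ (holes subtracted) = 95.386 in⁴.
Repeating about the centroidal y-axis gives I_y = 205.29 in⁴.

I_x ≈ 95.4 in⁴, I_y ≈ 205 in⁴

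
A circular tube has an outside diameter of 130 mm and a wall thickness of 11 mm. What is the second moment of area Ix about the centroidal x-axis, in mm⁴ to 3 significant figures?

Ix ≈ 7.34 × 10⁶ mm⁴

Split into non-overlapping primitives; take the origin at the lower-left of the bounding box.
Outer circle: ⌀130, A = 13 273 mm², y = 65 mm, Ī = 14 019 848 mm⁴.
Bore (subtracted): ⌀108, A = 9160.9 mm², y = 65 mm, Ī = 6 678 285 mm⁴.
By symmetry the centroid is at mid-height, ȳ = 65 mm.
All pieces are centred on the centroidal x-axis, so I = ΣĪ (holes subtracted) = 7 341 564 mm⁴.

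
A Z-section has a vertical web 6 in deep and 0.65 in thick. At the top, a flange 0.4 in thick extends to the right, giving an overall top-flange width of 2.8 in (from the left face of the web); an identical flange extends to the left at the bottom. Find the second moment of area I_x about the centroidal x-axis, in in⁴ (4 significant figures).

Split into non-overlapping primitives; take the origin at the lower-left of the bounding box.
Web: 0.65 × 6, A = 3.9 in², y = 3 in, Ī = 11.7 in⁴.
Top flange (beyond web): 2.15 × 0.4, A = 0.86 in², y = 5.8 in, Ī = 0.0114667 in⁴.
Bottom flange (beyond web): 2.15 × 0.4, A = 0.86 in², y = 0.2 in, Ī = 0.0114667 in⁴.
Centroid: ȳ = ΣA·y / ΣA = 3 in.
Transfer each piece to the centroidal x-axis using Ī + A·d² with d = y − 3:
  web: d = 0 in → contributes +11.7 in⁴
  top flange (beyond web): d = 2.8 in → contributes +6.75387 in⁴
  bottom flange (beyond web): d = -2.8 in → contributes +6.75387 in⁴
Total I = 25.2077 in⁴.

I_x ≈ 25.21 in⁴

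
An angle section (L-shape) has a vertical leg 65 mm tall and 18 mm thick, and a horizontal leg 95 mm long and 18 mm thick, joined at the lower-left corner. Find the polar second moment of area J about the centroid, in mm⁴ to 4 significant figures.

J ≈ 2.948 × 10⁶ mm⁴

Split into non-overlapping primitives; take the origin at the lower-left of the bounding box.
Vertical leg: 18 × 65, A = 1 170 mm², y = 32.5 mm, Ī = 411 938 mm⁴.
Horizontal leg (remainder): 77 × 18, A = 1 386 mm², y = 9 mm, Ī = 37 422 mm⁴.
Centroid: ȳ = ΣA·y / ΣA = 19.757 mm.
Transfer each piece to the centroidal x-axis using Ī + A·d² with d = y − 19.757:
  vertical leg: d = 12.743 mm → contributes +601 926 mm⁴
  horizontal leg (remainder): d = -10.757 mm → contributes +197 802 mm⁴
Total I = 799 727 mm⁴.
For the y-axis: x̄ = 34.757 mm.
Repeating about the centroidal y-axis gives I_y = 2 147 837 mm⁴.
Polar second moment: J = I_x + I_y = 2 947 564 mm⁴.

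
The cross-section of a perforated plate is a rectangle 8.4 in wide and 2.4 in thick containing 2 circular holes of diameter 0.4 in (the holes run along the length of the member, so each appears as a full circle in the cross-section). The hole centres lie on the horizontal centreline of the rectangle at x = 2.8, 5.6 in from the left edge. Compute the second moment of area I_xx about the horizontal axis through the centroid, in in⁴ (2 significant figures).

I_xx ≈ 9.7 in⁴

Treat the section as a set of non-overlapping primitives; coordinates are from the bounding-box lower-left.
Plate: 8.4 × 2.4, A = 20.16 in², y = 1.2 in, Ī = 9.677 in⁴.
Hole 1 (subtracted): ⌀0.4, A = 0.1257 in², y = 1.2 in, Ī = 0.001257 in⁴.
Hole 2 (subtracted): ⌀0.4, A = 0.1257 in², y = 1.2 in, Ī = 0.001257 in⁴.
By symmetry the centroid is at mid-height, ȳ = 1.2 in.
All pieces are centred on the horizontal axis through the centroid, so I = ΣĪ (holes subtracted) = 9.674 in⁴.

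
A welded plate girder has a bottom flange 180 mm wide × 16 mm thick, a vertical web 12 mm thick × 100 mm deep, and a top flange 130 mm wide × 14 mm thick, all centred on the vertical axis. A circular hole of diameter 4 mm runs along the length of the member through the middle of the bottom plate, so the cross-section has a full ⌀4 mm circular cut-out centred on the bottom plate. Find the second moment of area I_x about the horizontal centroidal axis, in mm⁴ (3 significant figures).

Split into non-overlapping primitives; take the origin at the lower-left of the bounding box.
Bottom plate: 180 × 16, A = 2 880 mm², y = 8 mm, Ī = 61 440 mm⁴.
Web plate: 12 × 100, A = 1 200 mm², y = 66 mm, Ī = 1 000 000 mm⁴.
Top plate: 130 × 14, A = 1 820 mm², y = 123 mm, Ī = 29 727 mm⁴.
Hole (subtracted): ⌀4, A = 12.566 mm², y = 8 mm, Ī = 12.566 mm⁴.
Centroid: ȳ = ΣA·y / ΣA = 55.372 mm.
Transfer each piece to the horizontal centroidal axis using Ī + A·d² with d = y − 55.372:
  bottom plate: d = -47.372 mm → contributes +6 524 489 mm⁴
  web plate: d = 10.628 mm → contributes +1 135 543 mm⁴
  top plate: d = 67.628 mm → contributes +8 353 560 mm⁴
  hole: d = -47.372 mm → contributes −28 213 mm⁴
Total I = 15 985 380 mm⁴.

I_x ≈ 1.60 × 10⁷ mm⁴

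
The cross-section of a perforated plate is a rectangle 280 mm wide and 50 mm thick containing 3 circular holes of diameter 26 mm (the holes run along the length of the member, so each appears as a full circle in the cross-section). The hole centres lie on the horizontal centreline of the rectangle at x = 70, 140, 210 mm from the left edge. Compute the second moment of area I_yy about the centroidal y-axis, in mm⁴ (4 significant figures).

I_yy ≈ 8.620 × 10⁷ mm⁴

Break the section into simple shapes (no overlaps), measuring from the bottom-left corner of the bounding box.
Plate: 280 × 50, A = 14 000 mm², x = 140 mm, Ī = 91 466 667 mm⁴.
Hole 1 (subtracted): ⌀26, A = 530.929 mm², x = 70 mm, Ī = 22431.8 mm⁴.
Hole 2 (subtracted): ⌀26, A = 530.929 mm², x = 140 mm, Ī = 22431.8 mm⁴.
Hole 3 (subtracted): ⌀26, A = 530.929 mm², x = 210 mm, Ī = 22431.8 mm⁴.
By symmetry the centroid is at mid-width, x̄ = 140 mm.
Transfer each piece to the centroidal y-axis using Ī + A·d² with d = x − 140:
  plate: d = 0 mm → contributes +91 466 667 mm⁴
  hole 1: d = -70 mm → contributes −2 623 985 mm⁴
  hole 2: d = 0 mm → contributes −22431.8 mm⁴
  hole 3: d = 70 mm → contributes −2 623 985 mm⁴
Total I = 86 196 266 mm⁴.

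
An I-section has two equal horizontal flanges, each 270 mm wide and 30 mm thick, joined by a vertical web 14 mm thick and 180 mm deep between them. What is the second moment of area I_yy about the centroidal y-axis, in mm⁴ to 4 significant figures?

I_yy ≈ 9.846 × 10⁷ mm⁴

Treat the section as a set of non-overlapping primitives; coordinates are from the bounding-box lower-left.
Bottom flange: 270 × 30, A = 8 100 mm², x = 135 mm, Ī = 49 207 500 mm⁴.
Web: 14 × 180, A = 2 520 mm², x = 135 mm, Ī = 41 160 mm⁴.
Top flange: 270 × 30, A = 8 100 mm², x = 135 mm, Ī = 49 207 500 mm⁴.
By symmetry the centroid is at mid-width, x̄ = 135 mm.
All pieces are centred on the centroidal y-axis, so I = ΣĪ = 98 456 160 mm⁴.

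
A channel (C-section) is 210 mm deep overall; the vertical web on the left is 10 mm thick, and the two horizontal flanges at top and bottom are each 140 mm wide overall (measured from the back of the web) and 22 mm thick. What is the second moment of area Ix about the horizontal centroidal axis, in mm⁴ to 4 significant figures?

Ix ≈ 5.849 × 10⁷ mm⁴

Break the section into simple shapes (no overlaps), measuring from the bottom-left corner of the bounding box.
Web: 10 × 210, A = 2 100 mm², y = 105 mm, Ī = 7 717 500 mm⁴.
Top flange (beyond web): 130 × 22, A = 2 860 mm², y = 199 mm, Ī = 115 353 mm⁴.
Bottom flange (beyond web): 130 × 22, A = 2 860 mm², y = 11 mm, Ī = 115 353 mm⁴.
By symmetry the centroid is at mid-height, ȳ = 105 mm.
Transfer each piece to the horizontal centroidal axis using Ī + A·d² with d = y − 105:
  web: d = 0 mm → contributes +7 717 500 mm⁴
  top flange (beyond web): d = 94 mm → contributes +25 386 313 mm⁴
  bottom flange (beyond web): d = -94 mm → contributes +25 386 313 mm⁴
Total I = 58 490 127 mm⁴.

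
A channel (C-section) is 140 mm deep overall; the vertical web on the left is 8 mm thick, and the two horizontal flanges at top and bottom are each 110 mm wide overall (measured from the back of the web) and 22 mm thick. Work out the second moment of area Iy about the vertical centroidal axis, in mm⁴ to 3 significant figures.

Iy ≈ 6.61 × 10⁶ mm⁴

Split into non-overlapping primitives; take the origin at the lower-left of the bounding box.
Web: 8 × 140, A = 1 120 mm², x = 4 mm, Ī = 5973.3 mm⁴.
Top flange (beyond web): 102 × 22, A = 2 244 mm², x = 59 mm, Ī = 1 945 548 mm⁴.
Bottom flange (beyond web): 102 × 22, A = 2 244 mm², x = 59 mm, Ī = 1 945 548 mm⁴.
Centroid: x̄ = ΣA·x / ΣA = 48.016 mm.
Transfer each piece to the vertical centroidal axis using Ī + A·d² with d = x − 48.016:
  web: d = -44.016 mm → contributes +2 175 840 mm⁴
  top flange (beyond web): d = 10.984 mm → contributes +2 216 298 mm⁴
  bottom flange (beyond web): d = 10.984 mm → contributes +2 216 298 mm⁴
Total I = 6 608 436 mm⁴.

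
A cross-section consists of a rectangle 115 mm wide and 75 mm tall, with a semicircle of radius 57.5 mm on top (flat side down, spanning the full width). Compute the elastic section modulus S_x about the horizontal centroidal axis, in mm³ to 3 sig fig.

S_x ≈ 2.46 × 10⁵ mm³

Break the section into simple shapes (no overlaps), measuring from the bottom-left corner of the bounding box.
Rectangular body: 115 × 75, A = 8 625 mm², y = 37.5 mm, Ī = 4 042 969 mm⁴.
Semicircular cap: semicircle r = 57.5, A = 5193.4 mm², y = 99.404 mm, Ī = 1 199 785 mm⁴.
Centroid: ȳ = ΣA·y / ΣA = 60.766 mm.
Transfer each piece to the horizontal centroidal axis using Ī + A·d² with d = y − 60.766:
  rectangular body: d = -23.266 mm → contributes +8 711 560 mm⁴
  semicircular cap: d = 38.638 mm → contributes +8 953 136 mm⁴
Total I = 17 664 696 mm⁴.
Extreme fibre distance c = 71.734 mm; S = I/c = 246 251 mm³.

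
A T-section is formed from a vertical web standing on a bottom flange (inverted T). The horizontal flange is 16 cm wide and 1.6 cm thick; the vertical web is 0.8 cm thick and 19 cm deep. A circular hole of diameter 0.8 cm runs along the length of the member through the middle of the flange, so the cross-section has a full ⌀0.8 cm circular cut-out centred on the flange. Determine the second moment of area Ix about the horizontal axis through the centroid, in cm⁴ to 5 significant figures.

Ix ≈ 1467.0 cm⁴

Treat the section as a set of non-overlapping primitives; coordinates are from the bounding-box lower-left.
Flange: 16 × 1.6, A = 25.6 cm², y = 0.8 cm, Ī = 5.461333 cm⁴.
Web: 0.8 × 19, A = 15.2 cm², y = 11.1 cm, Ī = 457.2667 cm⁴.
Hole (subtracted): ⌀0.8, A = 0.5026548 cm², y = 0.8 cm, Ī = 0.02010619 cm⁴.
Centroid: ȳ = ΣA·y / ΣA = 4.685119 cm.
Transfer each piece to the horizontal axis through the centroid using Ī + A·d² with d = y − 4.685119:
  flange: d = -3.885119 cm → contributes +391.8717 cm⁴
  web: d = 6.414881 cm → contributes +1082.757 cm⁴
  hole: d = -3.885119 cm → contributes −7.607255 cm⁴
Total I = 1467.022 cm⁴.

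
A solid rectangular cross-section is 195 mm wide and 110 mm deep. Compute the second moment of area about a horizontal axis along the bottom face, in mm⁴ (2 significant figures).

I_base ≈ 8.7 × 10⁷ mm⁴

The section: 195 × 110, A = 21 450 mm², y = 55 mm, Ī = 21 628 750 mm⁴.
Transfer it to a horizontal axis along the bottom face using Ī + A·d² with d = y − 0:
  the section: d = 55 mm → contributes +86 515 000 mm⁴
Total I = 86 515 000 mm⁴.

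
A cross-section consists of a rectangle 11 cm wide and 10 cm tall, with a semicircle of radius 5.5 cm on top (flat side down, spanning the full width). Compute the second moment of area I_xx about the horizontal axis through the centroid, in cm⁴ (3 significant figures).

I_xx ≈ 2800 cm⁴

Treat the section as a set of non-overlapping primitives; coordinates are from the bounding-box lower-left.
Rectangular body: 11 × 10, A = 110 cm², y = 5 cm, Ī = 916.67 cm⁴.
Semicircular cap: semicircle r = 5.5, A = 47.517 cm², y = 12.334 cm, Ī = 100.43 cm⁴.
Centroid: ȳ = ΣA·y / ΣA = 7.2125 cm.
Transfer each piece to the horizontal axis through the centroid using Ī + A·d² with d = y − 7.2125:
  rectangular body: d = -2.2125 cm → contributes +1455.1 cm⁴
  semicircular cap: d = 5.1218 cm → contributes +1346.9 cm⁴
Total I = 2 802 cm⁴.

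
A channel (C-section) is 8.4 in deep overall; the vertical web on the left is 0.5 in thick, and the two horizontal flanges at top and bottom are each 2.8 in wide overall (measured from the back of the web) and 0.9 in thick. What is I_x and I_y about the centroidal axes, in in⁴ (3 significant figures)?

Break the section into simple shapes (no overlaps), measuring from the bottom-left corner of the bounding box.
Web: 0.5 × 8.4, A = 4.2 in², y = 4.2 in, Ī = 24.696 in⁴.
Top flange (beyond web): 2.3 × 0.9, A = 2.07 in², y = 7.95 in, Ī = 0.13973 in⁴.
Bottom flange (beyond web): 2.3 × 0.9, A = 2.07 in², y = 0.45 in, Ī = 0.13973 in⁴.
By symmetry the centroid is at mid-height, ȳ = 4.2 in.
Transfer each piece to the centroidal x-axis using Ī + A·d² with d = y − 4.2:
  web: d = 0 in → contributes +24.696 in⁴
  top flange (beyond web): d = 3.75 in → contributes +29.249 in⁴
  bottom flange (beyond web): d = -3.75 in → contributes +29.249 in⁴
Total I = 83.194 in⁴.
For the y-axis: x̄ = 0.94496 in.
Repeating about the centroidal y-axis gives I_y = 5.9989 in⁴.

I_x ≈ 83.2 in⁴, I_y ≈ 6.00 in⁴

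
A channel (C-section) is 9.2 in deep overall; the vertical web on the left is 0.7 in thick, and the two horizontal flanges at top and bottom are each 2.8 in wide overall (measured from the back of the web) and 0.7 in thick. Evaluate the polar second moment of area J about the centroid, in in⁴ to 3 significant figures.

J ≈ 104 in⁴

Decompose the section into non-overlapping parts with the origin at the bottom-left of its bounding rectangle.
Web: 0.7 × 9.2, A = 6.44 in², y = 4.6 in, Ī = 45.423 in⁴.
Top flange (beyond web): 2.1 × 0.7, A = 1.47 in², y = 8.85 in, Ī = 0.060025 in⁴.
Bottom flange (beyond web): 2.1 × 0.7, A = 1.47 in², y = 0.35 in, Ī = 0.060025 in⁴.
By symmetry the centroid is at mid-height, ȳ = 4.6 in.
Transfer each piece to the centroidal x-axis using Ī + A·d² with d = y − 4.6:
  web: d = 0 in → contributes +45.423 in⁴
  top flange (beyond web): d = 4.25 in → contributes +26.612 in⁴
  bottom flange (beyond web): d = -4.25 in → contributes +26.612 in⁴
Total I = 98.647 in⁴.
For the y-axis: x̄ = 0.78881 in.
Repeating about the centroidal y-axis gives I_y = 5.2997 in⁴.
Polar second moment: J = I_x + I_y = 103.95 in⁴.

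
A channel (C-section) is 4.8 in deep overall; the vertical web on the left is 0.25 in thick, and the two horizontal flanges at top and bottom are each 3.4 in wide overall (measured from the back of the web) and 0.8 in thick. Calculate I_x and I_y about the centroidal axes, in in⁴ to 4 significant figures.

I_x ≈ 22.73 in⁴, I_y ≈ 6.975 in⁴

Decompose the section into non-overlapping parts with the origin at the bottom-left of its bounding rectangle.
Web: 0.25 × 4.8, A = 1.2 in², y = 2.4 in, Ī = 2.304 in⁴.
Top flange (beyond web): 3.15 × 0.8, A = 2.52 in², y = 4.4 in, Ī = 0.1344 in⁴.
Bottom flange (beyond web): 3.15 × 0.8, A = 2.52 in², y = 0.4 in, Ī = 0.1344 in⁴.
By symmetry the centroid is at mid-height, ȳ = 2.4 in.
Transfer each piece to the centroidal x-axis using Ī + A·d² with d = y − 2.4:
  web: d = 0 in → contributes +2.304 in⁴
  top flange (beyond web): d = 2 in → contributes +10.2144 in⁴
  bottom flange (beyond web): d = -2 in → contributes +10.2144 in⁴
Total I = 22.7328 in⁴.
For the y-axis: x̄ = 1.49808 in.
Repeating about the centroidal y-axis gives I_y = 6.97478 in⁴.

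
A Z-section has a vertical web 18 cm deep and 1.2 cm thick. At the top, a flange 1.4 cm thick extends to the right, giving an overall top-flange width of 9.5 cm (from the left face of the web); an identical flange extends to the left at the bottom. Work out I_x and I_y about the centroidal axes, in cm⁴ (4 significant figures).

I_x ≈ 2188 cm⁴, I_y ≈ 660.4 cm⁴

Decompose the section into non-overlapping parts with the origin at the bottom-left of its bounding rectangle.
Web: 1.2 × 18, A = 21.6 cm², y = 9 cm, Ī = 583.2 cm⁴.
Top flange (beyond web): 8.3 × 1.4, A = 11.62 cm², y = 17.3 cm, Ī = 1.89793 cm⁴.
Bottom flange (beyond web): 8.3 × 1.4, A = 11.62 cm², y = 0.7 cm, Ī = 1.89793 cm⁴.
Centroid: ȳ = ΣA·y / ΣA = 9 cm.
Transfer each piece to the centroidal x-axis using Ī + A·d² with d = y − 9:
  web: d = 0 cm → contributes +583.2 cm⁴
  top flange (beyond web): d = 8.3 cm → contributes +802.4 cm⁴
  bottom flange (beyond web): d = -8.3 cm → contributes +802.4 cm⁴
Total I = 2 188 cm⁴.
For the y-axis: x̄ = 8.9 cm.
Repeating about the centroidal y-axis gives I_y = 660.361 cm⁴.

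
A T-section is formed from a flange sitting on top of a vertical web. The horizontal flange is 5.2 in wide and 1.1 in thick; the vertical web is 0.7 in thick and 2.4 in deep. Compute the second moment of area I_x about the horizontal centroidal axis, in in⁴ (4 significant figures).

Decompose the section into non-overlapping parts with the origin at the bottom-left of its bounding rectangle.
Flange: 5.2 × 1.1, A = 5.72 in², y = 2.95 in, Ī = 0.576767 in⁴.
Web: 0.7 × 2.4, A = 1.68 in², y = 1.2 in, Ī = 0.8064 in⁴.
Centroid: ȳ = ΣA·y / ΣA = 2.5527 in.
Transfer each piece to the horizontal centroidal axis using Ī + A·d² with d = y − 2.5527:
  flange: d = 0.397297 in → contributes +1.47964 in⁴
  web: d = -1.3527 in → contributes +3.88047 in⁴
Total I = 5.36011 in⁴.

I_x ≈ 5.360 in⁴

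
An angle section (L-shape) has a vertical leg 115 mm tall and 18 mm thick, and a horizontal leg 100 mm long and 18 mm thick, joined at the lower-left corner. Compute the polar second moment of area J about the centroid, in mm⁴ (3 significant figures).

Break the section into simple shapes (no overlaps), measuring from the bottom-left corner of the bounding box.
Vertical leg: 18 × 115, A = 2 070 mm², y = 57.5 mm, Ī = 2 281 313 mm⁴.
Horizontal leg (remainder): 82 × 18, A = 1 476 mm², y = 9 mm, Ī = 39 852 mm⁴.
Centroid: ȳ = ΣA·y / ΣA = 37.312 mm.
Transfer each piece to the centroidal x-axis using Ī + A·d² with d = y − 37.312:
  vertical leg: d = 20.188 mm → contributes +3 124 937 mm⁴
  horizontal leg (remainder): d = -28.312 mm → contributes +1 222 984 mm⁴
Total I = 4 347 920 mm⁴.
For the y-axis: x̄ = 29.812 mm.
Repeating about the centroidal y-axis gives I_y = 3 037 003 mm⁴.
Polar second moment: J = I_x + I_y = 7 384 923 mm⁴.

J ≈ 7.38 × 10⁶ mm⁴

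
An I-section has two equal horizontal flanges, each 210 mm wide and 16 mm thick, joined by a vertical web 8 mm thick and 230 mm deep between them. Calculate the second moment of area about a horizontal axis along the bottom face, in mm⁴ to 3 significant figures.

I_base ≈ 2.57 × 10⁸ mm⁴

Decompose the section into non-overlapping parts with the origin at the bottom-left of its bounding rectangle.
Bottom flange: 210 × 16, A = 3 360 mm², y = 8 mm, Ī = 71 680 mm⁴.
Web: 8 × 230, A = 1 840 mm², y = 131 mm, Ī = 8 111 333 mm⁴.
Top flange: 210 × 16, A = 3 360 mm², y = 254 mm, Ī = 71 680 mm⁴.
Transfer each piece to the bottom edge using Ī + A·d² with d = y − 0:
  bottom flange: d = 8 mm → contributes +286 720 mm⁴
  web: d = 131 mm → contributes +39 687 573 mm⁴
  top flange: d = 254 mm → contributes +216 845 440 mm⁴
Total I = 256 819 733 mm⁴.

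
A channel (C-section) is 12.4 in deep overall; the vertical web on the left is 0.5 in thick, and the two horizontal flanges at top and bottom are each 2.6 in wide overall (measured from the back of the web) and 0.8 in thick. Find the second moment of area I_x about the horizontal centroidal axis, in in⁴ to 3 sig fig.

Treat the section as a set of non-overlapping primitives; coordinates are from the bounding-box lower-left.
Web: 0.5 × 12.4, A = 6.2 in², y = 6.2 in, Ī = 79.443 in⁴.
Top flange (beyond web): 2.1 × 0.8, A = 1.68 in², y = 12 in, Ī = 0.0896 in⁴.
Bottom flange (beyond web): 2.1 × 0.8, A = 1.68 in², y = 0.4 in, Ī = 0.0896 in⁴.
By symmetry the centroid is at mid-height, ȳ = 6.2 in.
Transfer each piece to the horizontal centroidal axis using Ī + A·d² with d = y − 6.2:
  web: d = 0 in → contributes +79.443 in⁴
  top flange (beyond web): d = 5.8 in → contributes +56.605 in⁴
  bottom flange (beyond web): d = -5.8 in → contributes +56.605 in⁴
Total I = 192.65 in⁴.

I_x ≈ 193 in⁴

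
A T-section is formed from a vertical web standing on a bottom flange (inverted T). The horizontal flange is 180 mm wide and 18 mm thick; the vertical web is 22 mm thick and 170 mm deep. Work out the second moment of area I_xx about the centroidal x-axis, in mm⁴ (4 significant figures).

I_xx ≈ 2.443 × 10⁷ mm⁴

Treat the section as a set of non-overlapping primitives; coordinates are from the bounding-box lower-left.
Flange: 180 × 18, A = 3 240 mm², y = 9 mm, Ī = 87 480 mm⁴.
Web: 22 × 170, A = 3 740 mm², y = 103 mm, Ī = 9 007 167 mm⁴.
Centroid: ȳ = ΣA·y / ΣA = 59.3668 mm.
Transfer each piece to the centroidal x-axis using Ī + A·d² with d = y − 59.3668:
  flange: d = -50.3668 mm → contributes +8 306 747 mm⁴
  web: d = 43.6332 mm → contributes +16 127 601 mm⁴
Total I = 24 434 348 mm⁴.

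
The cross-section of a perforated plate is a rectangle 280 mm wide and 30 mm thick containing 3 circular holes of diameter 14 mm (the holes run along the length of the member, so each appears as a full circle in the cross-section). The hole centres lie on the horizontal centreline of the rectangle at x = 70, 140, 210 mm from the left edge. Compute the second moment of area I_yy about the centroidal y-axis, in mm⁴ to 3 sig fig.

I_yy ≈ 5.34 × 10⁷ mm⁴

Treat the section as a set of non-overlapping primitives; coordinates are from the bounding-box lower-left.
Plate: 280 × 30, A = 8 400 mm², x = 140 mm, Ī = 54 880 000 mm⁴.
Hole 1 (subtracted): ⌀14, A = 153.94 mm², x = 70 mm, Ī = 1885.7 mm⁴.
Hole 2 (subtracted): ⌀14, A = 153.94 mm², x = 140 mm, Ī = 1885.7 mm⁴.
Hole 3 (subtracted): ⌀14, A = 153.94 mm², x = 210 mm, Ī = 1885.7 mm⁴.
By symmetry the centroid is at mid-width, x̄ = 140 mm.
Transfer each piece to the centroidal y-axis using Ī + A·d² with d = x − 140:
  plate: d = 0 mm → contributes +54 880 000 mm⁴
  hole 1: d = -70 mm → contributes −756 182 mm⁴
  hole 2: d = 0 mm → contributes −1885.7 mm⁴
  hole 3: d = 70 mm → contributes −756 182 mm⁴
Total I = 53 365 750 mm⁴.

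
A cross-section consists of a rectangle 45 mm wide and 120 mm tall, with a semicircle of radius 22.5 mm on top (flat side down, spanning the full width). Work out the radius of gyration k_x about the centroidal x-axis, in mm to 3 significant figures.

k_x ≈ 39.9 mm

Decompose the section into non-overlapping parts with the origin at the bottom-left of its bounding rectangle.
Rectangular body: 45 × 120, A = 5 400 mm², y = 60 mm, Ī = 6 480 000 mm⁴.
Semicircular cap: semicircle r = 22.5, A = 795.22 mm², y = 129.55 mm, Ī = 28 130 mm⁴.
Centroid: ȳ = ΣA·y / ΣA = 68.927 mm.
Transfer each piece to the centroidal x-axis using Ī + A·d² with d = y − 68.927:
  rectangular body: d = -8.9273 mm → contributes +6 910 364 mm⁴
  semicircular cap: d = 60.622 mm → contributes +2 950 566 mm⁴
Total I = 9 860 930 mm⁴.
Radius of gyration: k = √(I/A) = √(9 860 930 / 6195.2) = 39.896 mm.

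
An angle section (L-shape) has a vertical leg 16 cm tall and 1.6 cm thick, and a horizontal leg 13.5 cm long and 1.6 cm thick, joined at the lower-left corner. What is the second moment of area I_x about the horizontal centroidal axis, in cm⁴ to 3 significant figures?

I_x ≈ 1120 cm⁴

Decompose the section into non-overlapping parts with the origin at the bottom-left of its bounding rectangle.
Vertical leg: 1.6 × 16, A = 25.6 cm², y = 8 cm, Ī = 546.13 cm⁴.
Horizontal leg (remainder): 11.9 × 1.6, A = 19.04 cm², y = 0.8 cm, Ī = 4.0619 cm⁴.
Centroid: ȳ = ΣA·y / ΣA = 4.929 cm.
Transfer each piece to the horizontal centroidal axis using Ī + A·d² with d = y − 4.929:
  vertical leg: d = 3.071 cm → contributes +787.56 cm⁴
  horizontal leg (remainder): d = -4.129 cm → contributes +328.67 cm⁴
Total I = 1116.2 cm⁴.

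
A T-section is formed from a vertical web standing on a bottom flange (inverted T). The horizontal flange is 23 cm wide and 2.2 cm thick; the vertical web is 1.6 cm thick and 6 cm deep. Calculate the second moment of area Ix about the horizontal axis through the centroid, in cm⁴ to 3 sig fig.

Ix ≈ 185 cm⁴

Split into non-overlapping primitives; take the origin at the lower-left of the bounding box.
Flange: 23 × 2.2, A = 50.6 cm², y = 1.1 cm, Ī = 20.409 cm⁴.
Web: 1.6 × 6, A = 9.6 cm², y = 5.2 cm, Ī = 28.8 cm⁴.
Centroid: ȳ = ΣA·y / ΣA = 1.7538 cm.
Transfer each piece to the horizontal axis through the centroid using Ī + A·d² with d = y − 1.7538:
  flange: d = -0.65382 cm → contributes +42.039 cm⁴
  web: d = 3.4462 cm → contributes +142.81 cm⁴
Total I = 184.85 cm⁴.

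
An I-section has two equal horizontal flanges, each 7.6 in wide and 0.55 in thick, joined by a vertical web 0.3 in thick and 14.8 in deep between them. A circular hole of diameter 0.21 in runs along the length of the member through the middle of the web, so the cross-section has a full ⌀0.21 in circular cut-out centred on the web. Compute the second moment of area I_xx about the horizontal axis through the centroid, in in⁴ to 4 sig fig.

Treat the section as a set of non-overlapping primitives; coordinates are from the bounding-box lower-left.
Bottom flange: 7.6 × 0.55, A = 4.18 in², y = 0.275 in, Ī = 0.105371 in⁴.
Web: 0.3 × 14.8, A = 4.44 in², y = 7.95 in, Ī = 81.0448 in⁴.
Top flange: 7.6 × 0.55, A = 4.18 in², y = 15.625 in, Ī = 0.105371 in⁴.
Hole (subtracted): ⌀0.21, A = 0.0346361 in², y = 7.95 in, Ī = 0.0000954656 in⁴.
By symmetry the centroid is at mid-height, ȳ = 7.95 in.
Transfer each piece to the horizontal axis through the centroid using Ī + A·d² with d = y − 7.95:
  bottom flange: d = -7.675 in → contributes +246.331 in⁴
  web: d = 0 in → contributes +81.0448 in⁴
  top flange: d = 7.675 in → contributes +246.331 in⁴
  hole: d = 0 in → contributes −0.0000954656 in⁴
Total I = 573.706 in⁴.

I_xx ≈ 573.7 in⁴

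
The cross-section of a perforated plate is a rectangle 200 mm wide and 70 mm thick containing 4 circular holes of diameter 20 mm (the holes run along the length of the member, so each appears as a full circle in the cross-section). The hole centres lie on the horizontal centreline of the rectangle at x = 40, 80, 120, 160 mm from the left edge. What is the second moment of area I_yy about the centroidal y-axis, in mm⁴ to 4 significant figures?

I_yy ≈ 4.412 × 10⁷ mm⁴

Break the section into simple shapes (no overlaps), measuring from the bottom-left corner of the bounding box.
Plate: 200 × 70, A = 14 000 mm², x = 100 mm, Ī = 46 666 667 mm⁴.
Hole 1 (subtracted): ⌀20, A = 314.159 mm², x = 40 mm, Ī = 7853.98 mm⁴.
Hole 2 (subtracted): ⌀20, A = 314.159 mm², x = 80 mm, Ī = 7853.98 mm⁴.
Hole 3 (subtracted): ⌀20, A = 314.159 mm², x = 120 mm, Ī = 7853.98 mm⁴.
Hole 4 (subtracted): ⌀20, A = 314.159 mm², x = 160 mm, Ī = 7853.98 mm⁴.
By symmetry the centroid is at mid-width, x̄ = 100 mm.
Transfer each piece to the centroidal y-axis using Ī + A·d² with d = x − 100:
  plate: d = 0 mm → contributes +46 666 667 mm⁴
  hole 1: d = -60 mm → contributes −1 138 827 mm⁴
  hole 2: d = -20 mm → contributes −133 518 mm⁴
  hole 3: d = 20 mm → contributes −133 518 mm⁴
  hole 4: d = 60 mm → contributes −1 138 827 mm⁴
Total I = 44 121 977 mm⁴.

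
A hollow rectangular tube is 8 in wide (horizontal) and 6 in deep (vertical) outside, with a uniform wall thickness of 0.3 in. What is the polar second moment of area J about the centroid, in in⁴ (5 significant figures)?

J ≈ 120.55 in⁴

Split into non-overlapping primitives; take the origin at the lower-left of the bounding box.
Outer rectangle: 8 × 6, A = 48 in², y = 3 in, Ī = 144 in⁴.
Inner void (subtracted): 7.4 × 5.4, A = 39.96 in², y = 3 in, Ī = 97.1028 in⁴.
By symmetry the centroid is at mid-height, ȳ = 3 in.
All pieces are centred on the centroidal x-axis, so I = ΣĪ (holes subtracted) = 46.8972 in⁴.
Repeating about the centroidal y-axis gives I_y = 73.6492 in⁴.
Polar second moment: J = I_x + I_y = 120.5464 in⁴.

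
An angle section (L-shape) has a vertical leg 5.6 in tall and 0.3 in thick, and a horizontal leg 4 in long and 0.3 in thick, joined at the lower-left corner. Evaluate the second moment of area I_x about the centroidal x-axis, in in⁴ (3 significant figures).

I_x ≈ 9.09 in⁴

Decompose the section into non-overlapping parts with the origin at the bottom-left of its bounding rectangle.
Vertical leg: 0.3 × 5.6, A = 1.68 in², y = 2.8 in, Ī = 4.3904 in⁴.
Horizontal leg (remainder): 3.7 × 0.3, A = 1.11 in², y = 0.15 in, Ī = 0.008325 in⁴.
Centroid: ȳ = ΣA·y / ΣA = 1.7457 in.
Transfer each piece to the centroidal x-axis using Ī + A·d² with d = y − 1.7457:
  vertical leg: d = 1.0543 in → contributes +6.2578 in⁴
  horizontal leg (remainder): d = -1.5957 in → contributes +2.8347 in⁴
Total I = 9.0925 in⁴.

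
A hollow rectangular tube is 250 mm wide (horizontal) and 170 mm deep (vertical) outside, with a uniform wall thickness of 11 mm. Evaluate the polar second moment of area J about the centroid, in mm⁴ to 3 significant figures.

Treat the section as a set of non-overlapping primitives; coordinates are from the bounding-box lower-left.
Outer rectangle: 250 × 170, A = 42 500 mm², y = 85 mm, Ī = 102 354 167 mm⁴.
Inner void (subtracted): 228 × 148, A = 33 744 mm², y = 85 mm, Ī = 61 594 048 mm⁴.
By symmetry the centroid is at mid-height, ȳ = 85 mm.
All pieces are centred on the centroidal x-axis, so I = ΣĪ (holes subtracted) = 40 760 119 mm⁴.
Repeating about the centroidal y-axis gives I_y = 75 175 159 mm⁴.
Polar second moment: J = I_x + I_y = 115 935 277 mm⁴.

J ≈ 1.16 × 10⁸ mm⁴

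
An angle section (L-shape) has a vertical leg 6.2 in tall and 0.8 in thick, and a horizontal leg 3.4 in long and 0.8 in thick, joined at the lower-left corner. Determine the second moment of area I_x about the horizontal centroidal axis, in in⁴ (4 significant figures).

Treat the section as a set of non-overlapping primitives; coordinates are from the bounding-box lower-left.
Vertical leg: 0.8 × 6.2, A = 4.96 in², y = 3.1 in, Ī = 15.8885 in⁴.
Horizontal leg (remainder): 2.6 × 0.8, A = 2.08 in², y = 0.4 in, Ī = 0.110933 in⁴.
Centroid: ȳ = ΣA·y / ΣA = 2.30227 in.
Transfer each piece to the horizontal centroidal axis using Ī + A·d² with d = y − 2.30227:
  vertical leg: d = 0.797727 in → contributes +19.0449 in⁴
  horizontal leg (remainder): d = -1.90227 in → contributes +7.63771 in⁴
Total I = 26.6826 in⁴.

I_x ≈ 26.68 in⁴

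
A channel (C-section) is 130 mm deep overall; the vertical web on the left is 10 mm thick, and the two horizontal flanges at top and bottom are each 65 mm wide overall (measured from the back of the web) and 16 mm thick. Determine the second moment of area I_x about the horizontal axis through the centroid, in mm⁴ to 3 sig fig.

Treat the section as a set of non-overlapping primitives; coordinates are from the bounding-box lower-left.
Web: 10 × 130, A = 1 300 mm², y = 65 mm, Ī = 1 830 833 mm⁴.
Top flange (beyond web): 55 × 16, A = 880 mm², y = 122 mm, Ī = 18 773 mm⁴.
Bottom flange (beyond web): 55 × 16, A = 880 mm², y = 8 mm, Ī = 18 773 mm⁴.
By symmetry the centroid is at mid-height, ȳ = 65 mm.
Transfer each piece to the horizontal axis through the centroid using Ī + A·d² with d = y − 65:
  web: d = 0 mm → contributes +1 830 833 mm⁴
  top flange (beyond web): d = 57 mm → contributes +2 877 893 mm⁴
  bottom flange (beyond web): d = -57 mm → contributes +2 877 893 mm⁴
Total I = 7 586 620 mm⁴.

I_x ≈ 7.59 × 10⁶ mm⁴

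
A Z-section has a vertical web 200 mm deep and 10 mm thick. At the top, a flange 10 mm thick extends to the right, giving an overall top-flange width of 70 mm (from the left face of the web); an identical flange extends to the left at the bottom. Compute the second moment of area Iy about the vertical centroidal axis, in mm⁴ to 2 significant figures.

Iy ≈ 1.8 × 10⁶ mm⁴

Break the section into simple shapes (no overlaps), measuring from the bottom-left corner of the bounding box.
Web: 10 × 200, A = 2 000 mm², x = 65 mm, Ī = 16 667 mm⁴.
Top flange (beyond web): 60 × 10, A = 600 mm², x = 100 mm, Ī = 180 000 mm⁴.
Bottom flange (beyond web): 60 × 10, A = 600 mm², x = 30 mm, Ī = 180 000 mm⁴.
Centroid: x̄ = ΣA·x / ΣA = 65 mm.
Transfer each piece to the vertical centroidal axis using Ī + A·d² with d = x − 65:
  web: d = 0 mm → contributes +16 667 mm⁴
  top flange (beyond web): d = 35 mm → contributes +915 000 mm⁴
  bottom flange (beyond web): d = -35 mm → contributes +915 000 mm⁴
Total I = 1 846 667 mm⁴.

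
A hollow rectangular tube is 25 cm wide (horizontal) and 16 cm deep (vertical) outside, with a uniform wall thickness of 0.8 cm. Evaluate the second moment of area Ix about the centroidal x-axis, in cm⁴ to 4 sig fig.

Ix ≈ 2711 cm⁴

Decompose the section into non-overlapping parts with the origin at the bottom-left of its bounding rectangle.
Outer rectangle: 25 × 16, A = 400 cm², y = 8 cm, Ī = 8533.33 cm⁴.
Inner void (subtracted): 23.4 × 14.4, A = 336.96 cm², y = 8 cm, Ī = 5822.67 cm⁴.
By symmetry the centroid is at mid-height, ȳ = 8 cm.
All pieces are centred on the centroidal x-axis, so I = ΣĪ (holes subtracted) = 2710.66 cm⁴.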